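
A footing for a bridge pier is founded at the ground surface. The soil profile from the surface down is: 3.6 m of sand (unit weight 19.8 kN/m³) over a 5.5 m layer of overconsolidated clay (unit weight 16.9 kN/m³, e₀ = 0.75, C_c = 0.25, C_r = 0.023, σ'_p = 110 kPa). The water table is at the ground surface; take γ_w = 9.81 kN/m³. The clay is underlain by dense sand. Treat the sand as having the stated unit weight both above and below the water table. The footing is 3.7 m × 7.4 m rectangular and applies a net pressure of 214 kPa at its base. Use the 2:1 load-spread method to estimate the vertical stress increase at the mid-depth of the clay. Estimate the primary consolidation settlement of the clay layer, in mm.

Mid-depth of clay below the ground surface: z = 3.6 + 5.5/2 = 6.35 m.
Total vertical stress at mid-clay: σ_v = 19.8×3.6 + 16.9×2.75 = 117.75 kPa.
Pore pressure: u = 9.81×(6.35 − 0) = 62.294 kPa.
Initial effective stress: σ'_0 = σ_v − u = 117.75 − 62.294 = 55.456 kPa.
Stress increase at mid-clay by the 2:1 spreading method:
Δσ = qBL/((B+z)(L+z)) = 214×3.7×7.4/((3.7+6.35)(7.4+6.35)) = 42.401 kPa
Final effective stress: σ'_f = 55.456 + 42.401 = 97.857 kPa.
σ'_f = 97.857 ≤ σ'_p = 110 kPa, so the clay remains overconsolidated and only the recompression index applies:
S_c = C_r·H/(1+e₀)·log₁₀(σ'_f/σ'_0) = 0.023×5.5/1.75×log₁₀(97.857/55.456)
    = 0.072287 × 0.24664 = 0.01783 m

S_c ≈ 17.8 mm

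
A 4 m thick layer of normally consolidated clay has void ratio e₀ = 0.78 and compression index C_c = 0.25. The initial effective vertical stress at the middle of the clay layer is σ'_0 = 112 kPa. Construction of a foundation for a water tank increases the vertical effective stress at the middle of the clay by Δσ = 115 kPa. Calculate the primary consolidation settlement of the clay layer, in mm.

S_c ≈ 172 mm

Final effective stress: σ'_f = σ'_0 + Δσ = 112 + 115 = 227 kPa.
Normally consolidated clay, so the full stress increment lies on the virgin compression line:
S_c = C_c·H/(1+e₀)·log₁₀(σ'_f/σ'_0) = 0.25×4/(1+0.78)×log₁₀(227/112)
    = 0.5618 × 0.30681 = 0.1724 m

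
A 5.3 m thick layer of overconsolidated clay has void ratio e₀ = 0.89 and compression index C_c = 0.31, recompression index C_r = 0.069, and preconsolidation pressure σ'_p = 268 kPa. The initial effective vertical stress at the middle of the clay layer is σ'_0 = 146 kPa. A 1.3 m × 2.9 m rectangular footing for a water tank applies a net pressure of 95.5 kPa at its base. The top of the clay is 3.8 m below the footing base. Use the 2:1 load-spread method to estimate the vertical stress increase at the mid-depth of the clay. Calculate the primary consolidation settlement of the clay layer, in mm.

Mid-depth of clay below the footing base: z = 3.8 + 5.3/2 = 6.45 m.
Stress increase at mid-clay by the 2:1 spreading method:
Δσ = qBL/((B+z)(L+z)) = 95.5×1.3×2.9/((1.3+6.45)(2.9+6.45)) = 4.9686 kPa
Final effective stress: σ'_f = 146 + 4.9686 = 150.97 kPa.
σ'_f = 150.97 ≤ σ'_p = 268 kPa, so the clay remains overconsolidated and only the recompression index applies:
S_c = C_r·H/(1+e₀)·log₁₀(σ'_f/σ'_0) = 0.069×5.3/1.89×log₁₀(150.97/146)
    = 0.19349 × 0.014538 = 0.002813 m

S_c ≈ 2.81 mm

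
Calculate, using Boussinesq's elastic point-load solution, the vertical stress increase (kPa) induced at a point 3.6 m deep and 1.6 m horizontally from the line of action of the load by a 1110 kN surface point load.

Δσ_z ≈ 26.1 kPa

Boussinesq vertical stress below a point load on an elastic half-space:
Δσ_z = 3P/(2πz²) · [1 + (r/z)²]^(−5/2)
r/z = 1.6/3.6 = 0.44444; [1+(r/z)²]^(−5/2) = 0.63721.
Δσ_z = 3×1110/(2π×3.6²) × 0.63721 = 40.894 × 0.63721 = 26.06 kPa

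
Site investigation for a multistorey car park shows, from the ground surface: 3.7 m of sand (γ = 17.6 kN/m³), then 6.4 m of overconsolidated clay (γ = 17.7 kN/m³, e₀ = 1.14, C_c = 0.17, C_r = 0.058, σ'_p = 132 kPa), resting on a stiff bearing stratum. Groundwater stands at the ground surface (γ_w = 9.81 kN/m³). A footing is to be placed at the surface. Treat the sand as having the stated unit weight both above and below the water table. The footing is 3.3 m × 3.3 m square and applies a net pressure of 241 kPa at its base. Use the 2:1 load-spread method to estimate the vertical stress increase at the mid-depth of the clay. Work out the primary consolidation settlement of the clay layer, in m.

S_c ≈ 0.0288 m

Mid-depth of clay below the ground surface: z = 3.7 + 6.4/2 = 6.9 m.
Total vertical stress at mid-clay: σ_v = 17.6×3.7 + 17.7×3.2 = 121.76 kPa.
Pore pressure: u = 9.81×(6.9 − 0) = 67.689 kPa.
Initial effective stress: σ'_0 = σ_v − u = 121.76 − 67.689 = 54.071 kPa.
Stress increase at mid-clay by the 2:1 spreading method:
Δσ = qBL/((B+z)(L+z)) = 241×3.3×3.3/((3.3+6.9)(3.3+6.9)) = 25.226 kPa
Final effective stress: σ'_f = 54.071 + 25.226 = 79.297 kPa.
σ'_f = 79.297 ≤ σ'_p = 132 kPa, so the clay remains overconsolidated and only the recompression index applies:
S_c = C_r·H/(1+e₀)·log₁₀(σ'_f/σ'_0) = 0.058×6.4/2.14×log₁₀(79.297/54.071)
    = 0.17346 × 0.16629 = 0.02884 m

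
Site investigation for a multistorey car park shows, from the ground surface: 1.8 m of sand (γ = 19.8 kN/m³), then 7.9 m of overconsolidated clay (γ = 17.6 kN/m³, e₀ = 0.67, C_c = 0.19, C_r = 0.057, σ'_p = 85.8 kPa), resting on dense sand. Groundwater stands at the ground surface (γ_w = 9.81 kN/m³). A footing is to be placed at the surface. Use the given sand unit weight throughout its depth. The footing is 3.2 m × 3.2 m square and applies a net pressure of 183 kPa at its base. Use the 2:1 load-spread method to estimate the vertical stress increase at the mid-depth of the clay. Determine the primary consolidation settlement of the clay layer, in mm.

S_c ≈ 45.9 mm

Mid-depth of clay below the ground surface: z = 1.8 + 7.9/2 = 5.75 m.
Total vertical stress at mid-clay: σ_v = 19.8×1.8 + 17.6×3.95 = 105.16 kPa.
Pore pressure: u = 9.81×(5.75 − 0) = 56.408 kPa.
Initial effective stress: σ'_0 = σ_v − u = 105.16 − 56.408 = 48.752 kPa.
Stress increase at mid-clay by the 2:1 spreading method:
Δσ = qBL/((B+z)(L+z)) = 183×3.2×3.2/((3.2+5.75)(3.2+5.75)) = 23.394 kPa
Final effective stress: σ'_f = 48.752 + 23.394 = 72.146 kPa.
σ'_f = 72.146 ≤ σ'_p = 85.8 kPa, so the clay remains overconsolidated and only the recompression index applies:
S_c = C_r·H/(1+e₀)·log₁₀(σ'_f/σ'_0) = 0.057×7.9/1.67×log₁₀(72.146/48.752)
    = 0.26964 × 0.17022 = 0.0459 m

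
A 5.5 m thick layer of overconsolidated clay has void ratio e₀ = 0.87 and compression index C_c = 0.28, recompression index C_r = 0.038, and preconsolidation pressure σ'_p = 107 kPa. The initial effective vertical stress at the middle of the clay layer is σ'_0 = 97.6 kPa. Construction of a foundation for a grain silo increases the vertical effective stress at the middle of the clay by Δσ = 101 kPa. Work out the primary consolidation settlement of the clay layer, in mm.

Final effective stress: σ'_f = 97.6 + 101 = 198.6 kPa.
σ'_f = 198.6 > σ'_p = 107 kPa, so the stress path crosses the preconsolidation pressure — recompression up to σ'_p, then virgin compression beyond:
S_c = H/(1+e₀)·[C_r·log₁₀(σ'_p/σ'_0) + C_c·log₁₀(σ'_f/σ'_p)]
    = 5.5/1.87 × [0.038×log₁₀(107/97.6) + 0.28×log₁₀(198.6/107)]
    = 2.9412 × [0.0015175 + 0.075207] = 0.2257 m

S_c ≈ 226 mm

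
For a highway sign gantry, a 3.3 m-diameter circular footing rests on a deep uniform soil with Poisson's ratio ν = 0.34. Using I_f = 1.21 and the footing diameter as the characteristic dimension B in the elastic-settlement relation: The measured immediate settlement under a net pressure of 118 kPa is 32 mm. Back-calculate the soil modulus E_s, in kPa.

S_e = q·B·(1−ν²)/E_s · I_f  ⇒  E_s = q·B·(1−ν²)·I_f / S_e.
E_s = 118 × 3.3 × 0.8844 × 1.21 / 0.032 = 13020 kPa

E_s ≈ 13000 kPa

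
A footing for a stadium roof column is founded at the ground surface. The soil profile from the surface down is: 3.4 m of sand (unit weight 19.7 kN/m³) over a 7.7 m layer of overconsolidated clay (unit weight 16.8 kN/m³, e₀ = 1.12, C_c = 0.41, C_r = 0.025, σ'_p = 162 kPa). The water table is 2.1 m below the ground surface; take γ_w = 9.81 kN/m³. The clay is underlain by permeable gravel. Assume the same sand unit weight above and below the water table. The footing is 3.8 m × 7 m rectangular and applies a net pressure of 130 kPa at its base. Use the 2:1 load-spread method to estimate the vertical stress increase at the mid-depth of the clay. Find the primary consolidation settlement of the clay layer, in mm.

Mid-depth of clay below the ground surface: z = 3.4 + 7.7/2 = 7.25 m.
Total vertical stress at mid-clay: σ_v = 19.7×3.4 + 16.8×3.85 = 131.66 kPa.
Pore pressure: u = 9.81×(7.25 − 2.1) = 50.522 kPa.
Initial effective stress: σ'_0 = σ_v − u = 131.66 − 50.522 = 81.138 kPa.
Stress increase at mid-clay by the 2:1 spreading method:
Δσ = qBL/((B+z)(L+z)) = 130×3.8×7/((3.8+7.25)(7+7.25)) = 21.961 kPa
Final effective stress: σ'_f = 81.138 + 21.961 = 103.1 kPa.
σ'_f = 103.1 ≤ σ'_p = 162 kPa, so the clay remains overconsolidated and only the recompression index applies:
S_c = C_r·H/(1+e₀)·log₁₀(σ'_f/σ'_0) = 0.025×7.7/2.12×log₁₀(103.1/81.138)
    = 0.090803 × 0.10403 = 0.009446 m

S_c ≈ 9.45 mm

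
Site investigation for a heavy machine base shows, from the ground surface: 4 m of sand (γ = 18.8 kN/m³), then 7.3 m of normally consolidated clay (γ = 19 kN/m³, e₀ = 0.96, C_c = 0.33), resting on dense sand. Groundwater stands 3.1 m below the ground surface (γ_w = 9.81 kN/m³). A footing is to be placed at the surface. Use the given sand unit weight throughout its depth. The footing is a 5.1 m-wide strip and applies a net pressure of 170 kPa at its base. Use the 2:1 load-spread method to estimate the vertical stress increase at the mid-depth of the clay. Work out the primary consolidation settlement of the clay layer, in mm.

S_c ≈ 277 mm

Mid-depth of clay below the ground surface: z = 4 + 7.3/2 = 7.65 m.
Total vertical stress at mid-clay: σ_v = 18.8×4 + 19×3.65 = 144.55 kPa.
Pore pressure: u = 9.81×(7.65 − 3.1) = 44.636 kPa.
Initial effective stress: σ'_0 = σ_v − u = 144.55 − 44.636 = 99.914 kPa.
Stress increase at mid-clay by the 2:1 spreading method:
Δσ = qB/(B+z) = 170×5.1/(5.1+7.65) = 68 kPa
Final effective stress: σ'_f = σ'_0 + Δσ = 99.914 + 68 = 167.91 kPa.
Normally consolidated clay, so the full stress increment lies on the virgin compression line:
S_c = C_c·H/(1+e₀)·log₁₀(σ'_f/σ'_0) = 0.33×7.3/(1+0.96)×log₁₀(167.91/99.914)
    = 1.2291 × 0.22545 = 0.2771 m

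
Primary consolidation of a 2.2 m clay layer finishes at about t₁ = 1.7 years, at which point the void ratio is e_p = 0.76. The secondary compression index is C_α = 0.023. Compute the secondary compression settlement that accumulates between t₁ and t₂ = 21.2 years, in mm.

Secondary compression: S_s = C_α·H/(1+e_p)·log₁₀(t₂/t₁)
S_s = 0.023×2.2/(1+0.76)×log₁₀(21.2/1.7)
    = 0.02875 × 1.096 = 0.03151 m

S_s ≈ 31.5 mm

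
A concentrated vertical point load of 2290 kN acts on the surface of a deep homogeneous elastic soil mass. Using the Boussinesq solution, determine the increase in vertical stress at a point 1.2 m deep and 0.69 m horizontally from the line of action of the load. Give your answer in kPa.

Δσ_z ≈ 372 kPa

Boussinesq vertical stress below a point load on an elastic half-space:
Δσ_z = 3P/(2πz²) · [1 + (r/z)²]^(−5/2)
r/z = 0.69/1.2 = 0.575; [1+(r/z)²]^(−5/2) = 0.48962.
Δσ_z = 3×2290/(2π×1.2²) × 0.48962 = 759.3 × 0.48962 = 371.8 kPa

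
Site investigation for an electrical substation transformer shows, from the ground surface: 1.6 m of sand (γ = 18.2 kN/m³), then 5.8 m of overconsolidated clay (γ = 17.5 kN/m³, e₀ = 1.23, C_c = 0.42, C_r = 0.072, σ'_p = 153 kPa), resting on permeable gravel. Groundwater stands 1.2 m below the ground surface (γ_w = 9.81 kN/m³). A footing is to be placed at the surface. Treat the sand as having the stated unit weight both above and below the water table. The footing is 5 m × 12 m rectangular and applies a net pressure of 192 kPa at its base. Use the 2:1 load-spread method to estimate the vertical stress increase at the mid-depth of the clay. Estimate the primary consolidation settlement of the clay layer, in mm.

Mid-depth of clay below the ground surface: z = 1.6 + 5.8/2 = 4.5 m.
Total vertical stress at mid-clay: σ_v = 18.2×1.6 + 17.5×2.9 = 79.87 kPa.
Pore pressure: u = 9.81×(4.5 − 1.2) = 32.373 kPa.
Initial effective stress: σ'_0 = σ_v − u = 79.87 − 32.373 = 47.497 kPa.
Stress increase at mid-clay by the 2:1 spreading method:
Δσ = qBL/((B+z)(L+z)) = 192×5×12/((5+4.5)(12+4.5)) = 73.493 kPa
Final effective stress: σ'_f = 47.497 + 73.493 = 120.99 kPa.
σ'_f = 120.99 ≤ σ'_p = 153 kPa, so the clay remains overconsolidated and only the recompression index applies:
S_c = C_r·H/(1+e₀)·log₁₀(σ'_f/σ'_0) = 0.072×5.8/2.23×log₁₀(120.99/47.497)
    = 0.18726 × 0.40608 = 0.07604 m

S_c ≈ 76 mm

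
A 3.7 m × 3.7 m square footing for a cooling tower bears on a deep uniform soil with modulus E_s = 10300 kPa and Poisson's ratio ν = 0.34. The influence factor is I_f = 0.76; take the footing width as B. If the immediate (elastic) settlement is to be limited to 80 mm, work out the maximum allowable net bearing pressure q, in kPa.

q ≈ 331 kPa

S_e = q·B·(1−ν²)/E_s · I_f  ⇒  q = S_e·E_s / (B·(1−ν²)·I_f).
q = 0.08 × 10300 / (3.7 × 0.8844 × 0.76) = 331.3 kPa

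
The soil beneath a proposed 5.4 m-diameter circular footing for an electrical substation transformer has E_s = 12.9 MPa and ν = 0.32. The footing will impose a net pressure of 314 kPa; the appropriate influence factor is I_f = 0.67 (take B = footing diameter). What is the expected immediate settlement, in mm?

S_e ≈ 79 mm

Immediate (elastic) settlement: S_e = q·B·(1−ν²)/E_s · I_f.
E_s = 12.9 MPa = 12900 kPa.
S_e = 314 × 5.4 × (1 − 0.32²) / 12900 × 0.67
    = 314 × 5.4 × 0.8976 / 12900 × 0.67
    = 0.07905 m = 79.05 mm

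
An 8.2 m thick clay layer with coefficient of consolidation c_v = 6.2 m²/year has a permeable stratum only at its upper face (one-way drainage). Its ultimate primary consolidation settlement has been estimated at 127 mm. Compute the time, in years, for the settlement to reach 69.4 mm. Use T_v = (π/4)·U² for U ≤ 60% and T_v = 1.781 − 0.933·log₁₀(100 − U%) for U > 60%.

Drainage path length: H_d = H = 8.2 m (single drainage).
U = S(t)/S_ult = 69.4/127 = 0.5465.
U ≤ 60%: T_v = (π/4)·U² = (π/4)×0.54646² = 0.23453.
t = T_v·H_d²/c_v = 0.23453×8.2²/6.2 = 2.544 years.

t ≈ 2.54 years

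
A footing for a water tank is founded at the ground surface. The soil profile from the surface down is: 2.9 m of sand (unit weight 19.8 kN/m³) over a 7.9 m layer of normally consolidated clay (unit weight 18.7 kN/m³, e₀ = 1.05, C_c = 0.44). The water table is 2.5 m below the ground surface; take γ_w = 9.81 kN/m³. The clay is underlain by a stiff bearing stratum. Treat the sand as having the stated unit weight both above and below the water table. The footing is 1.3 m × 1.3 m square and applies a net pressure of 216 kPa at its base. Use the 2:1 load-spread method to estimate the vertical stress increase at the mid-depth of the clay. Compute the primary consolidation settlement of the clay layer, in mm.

Mid-depth of clay below the ground surface: z = 2.9 + 7.9/2 = 6.85 m.
Total vertical stress at mid-clay: σ_v = 19.8×2.9 + 18.7×3.95 = 131.28 kPa.
Pore pressure: u = 9.81×(6.85 − 2.5) = 42.673 kPa.
Initial effective stress: σ'_0 = σ_v − u = 131.28 − 42.673 = 88.607 kPa.
Stress increase at mid-clay by the 2:1 spreading method:
Δσ = qBL/((B+z)(L+z)) = 216×1.3×1.3/((1.3+6.85)(1.3+6.85)) = 5.4957 kPa
Final effective stress: σ'_f = σ'_0 + Δσ = 88.607 + 5.4957 = 94.103 kPa.
Normally consolidated clay, so the full stress increment lies on the virgin compression line:
S_c = C_c·H/(1+e₀)·log₁₀(σ'_f/σ'_0) = 0.44×7.9/(1+1.05)×log₁₀(94.103/88.607)
    = 1.6956 × 0.026135 = 0.04431 m

S_c ≈ 44.3 mm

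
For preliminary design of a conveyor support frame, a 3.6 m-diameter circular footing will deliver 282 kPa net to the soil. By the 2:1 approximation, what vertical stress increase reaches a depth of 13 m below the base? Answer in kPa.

By the 2:1 method the load spreads at 1 horizontal : 2 vertical, so at depth z the loaded area has grown by z in each plan dimension:
Δσ ≈ qD²/(D+z)² = 282×3.6²/(3.6+13)² = 13.263 kPa

Δσ_z ≈ 13.3 kPa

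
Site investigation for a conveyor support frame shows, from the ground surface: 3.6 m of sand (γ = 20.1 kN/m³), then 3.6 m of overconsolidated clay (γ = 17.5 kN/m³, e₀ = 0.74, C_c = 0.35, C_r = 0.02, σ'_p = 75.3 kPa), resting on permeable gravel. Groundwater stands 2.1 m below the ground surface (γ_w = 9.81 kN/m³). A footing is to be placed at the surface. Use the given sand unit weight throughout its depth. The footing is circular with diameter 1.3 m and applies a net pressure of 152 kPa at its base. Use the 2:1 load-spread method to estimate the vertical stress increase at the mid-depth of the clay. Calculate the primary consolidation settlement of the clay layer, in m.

Mid-depth of clay below the ground surface: z = 3.6 + 3.6/2 = 5.4 m.
Total vertical stress at mid-clay: σ_v = 20.1×3.6 + 17.5×1.8 = 103.86 kPa.
Pore pressure: u = 9.81×(5.4 − 2.1) = 32.373 kPa.
Initial effective stress: σ'_0 = σ_v − u = 103.86 − 32.373 = 71.487 kPa.
Stress increase at mid-clay by the 2:1 spreading method:
Δσ ≈ qD²/(D+z)² = 152×1.3²/(1.3+5.4)² = 5.7224 kPa
Final effective stress: σ'_f = 71.487 + 5.7224 = 77.209 kPa.
σ'_f = 77.209 > σ'_p = 75.3 kPa, so the stress path crosses the preconsolidation pressure — recompression up to σ'_p, then virgin compression beyond:
S_c = H/(1+e₀)·[C_r·log₁₀(σ'_p/σ'_0) + C_c·log₁₀(σ'_f/σ'_p)]
    = 3.6/1.74 × [0.02×log₁₀(75.3/71.487) + 0.35×log₁₀(77.209/75.3)]
    = 2.069 × [0.00045136 + 0.0038055] = 0.008807 m

S_c ≈ 0.00881 m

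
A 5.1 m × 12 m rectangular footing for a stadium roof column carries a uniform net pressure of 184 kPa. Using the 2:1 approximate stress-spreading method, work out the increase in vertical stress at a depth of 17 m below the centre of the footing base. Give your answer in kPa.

Δσ_z ≈ 17.6 kPa

By the 2:1 method the load spreads at 1 horizontal : 2 vertical, so at depth z the loaded area has grown by z in each plan dimension:
Δσ = qBL/((B+z)(L+z)) = 184×5.1×12/((5.1+17)(12+17)) = 17.57 kPa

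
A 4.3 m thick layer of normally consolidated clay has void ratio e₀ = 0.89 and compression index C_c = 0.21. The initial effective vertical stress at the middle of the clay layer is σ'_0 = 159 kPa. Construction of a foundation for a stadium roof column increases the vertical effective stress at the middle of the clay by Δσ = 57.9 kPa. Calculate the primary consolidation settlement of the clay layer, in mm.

S_c ≈ 64.4 mm

Final effective stress: σ'_f = σ'_0 + Δσ = 159 + 57.9 = 216.9 kPa.
Normally consolidated clay, so the full stress increment lies on the virgin compression line:
S_c = C_c·H/(1+e₀)·log₁₀(σ'_f/σ'_0) = 0.21×4.3/(1+0.89)×log₁₀(216.9/159)
    = 0.47778 × 0.13486 = 0.06443 m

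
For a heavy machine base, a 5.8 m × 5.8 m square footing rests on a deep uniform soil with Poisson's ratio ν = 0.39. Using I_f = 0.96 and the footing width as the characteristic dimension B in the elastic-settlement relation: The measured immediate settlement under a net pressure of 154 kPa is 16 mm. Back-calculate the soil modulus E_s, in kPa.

S_e = q·B·(1−ν²)/E_s · I_f  ⇒  E_s = q·B·(1−ν²)·I_f / S_e.
E_s = 154 × 5.8 × 0.8479 × 0.96 / 0.016 = 45440 kPa

E_s ≈ 45400 kPa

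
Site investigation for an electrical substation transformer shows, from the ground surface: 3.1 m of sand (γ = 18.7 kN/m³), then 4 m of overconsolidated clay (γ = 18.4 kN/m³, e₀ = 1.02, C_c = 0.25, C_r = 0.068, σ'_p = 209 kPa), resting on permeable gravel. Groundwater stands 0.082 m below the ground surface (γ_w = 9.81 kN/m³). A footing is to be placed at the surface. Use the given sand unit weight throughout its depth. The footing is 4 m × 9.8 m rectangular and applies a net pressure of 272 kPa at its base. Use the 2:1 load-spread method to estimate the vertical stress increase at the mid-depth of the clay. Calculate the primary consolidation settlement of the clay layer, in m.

Mid-depth of clay below the ground surface: z = 3.1 + 4/2 = 5.1 m.
Total vertical stress at mid-clay: σ_v = 18.7×3.1 + 18.4×2 = 94.77 kPa.
Pore pressure: u = 9.81×(5.1 − 0.082) = 49.227 kPa.
Initial effective stress: σ'_0 = σ_v − u = 94.77 − 49.227 = 45.543 kPa.
Stress increase at mid-clay by the 2:1 spreading method:
Δσ = qBL/((B+z)(L+z)) = 272×4×9.8/((4+5.1)(9.8+5.1)) = 78.637 kPa
Final effective stress: σ'_f = 45.543 + 78.637 = 124.18 kPa.
σ'_f = 124.18 ≤ σ'_p = 209 kPa, so the clay remains overconsolidated and only the recompression index applies:
S_c = C_r·H/(1+e₀)·log₁₀(σ'_f/σ'_0) = 0.068×4/2.02×log₁₀(124.18/45.543)
    = 0.13465 × 0.43563 = 0.05866 m

S_c ≈ 0.0587 m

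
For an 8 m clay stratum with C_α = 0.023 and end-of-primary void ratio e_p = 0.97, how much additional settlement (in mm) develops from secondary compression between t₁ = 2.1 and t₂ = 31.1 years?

Secondary compression: S_s = C_α·H/(1+e_p)·log₁₀(t₂/t₁)
S_s = 0.023×8/(1+0.97)×log₁₀(31.1/2.1)
    = 0.0934 × 1.171 = 0.1093 m

S_s ≈ 109 mm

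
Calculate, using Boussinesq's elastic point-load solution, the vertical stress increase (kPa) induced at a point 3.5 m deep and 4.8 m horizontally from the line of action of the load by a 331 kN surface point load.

Boussinesq vertical stress below a point load on an elastic half-space:
Δσ_z = 3P/(2πz²) · [1 + (r/z)²]^(−5/2)
r/z = 4.8/3.5 = 1.3714; [1+(r/z)²]^(−5/2) = 0.070992.
Δσ_z = 3×331/(2π×3.5²) × 0.070992 = 12.901 × 0.070992 = 0.9159 kPa

Δσ_z ≈ 0.916 kPa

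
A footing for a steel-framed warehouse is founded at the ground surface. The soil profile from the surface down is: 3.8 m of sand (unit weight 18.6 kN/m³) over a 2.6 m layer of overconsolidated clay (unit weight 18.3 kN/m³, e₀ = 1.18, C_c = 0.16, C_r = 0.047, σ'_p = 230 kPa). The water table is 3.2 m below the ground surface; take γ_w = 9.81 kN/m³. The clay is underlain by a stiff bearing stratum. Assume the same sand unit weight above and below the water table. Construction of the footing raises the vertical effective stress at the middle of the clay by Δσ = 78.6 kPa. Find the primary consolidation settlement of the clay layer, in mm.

S_c ≈ 17.3 mm

Mid-depth of clay below the ground surface: z = 3.8 + 2.6/2 = 5.1 m.
Total vertical stress at mid-clay: σ_v = 18.6×3.8 + 18.3×1.3 = 94.47 kPa.
Pore pressure: u = 9.81×(5.1 − 3.2) = 18.639 kPa.
Initial effective stress: σ'_0 = σ_v − u = 94.47 − 18.639 = 75.831 kPa.
Final effective stress: σ'_f = 75.831 + 78.6 = 154.43 kPa.
σ'_f = 154.43 ≤ σ'_p = 230 kPa, so the clay remains overconsolidated and only the recompression index applies:
S_c = C_r·H/(1+e₀)·log₁₀(σ'_f/σ'_0) = 0.047×2.6/2.18×log₁₀(154.43/75.831)
    = 0.056057 × 0.30888 = 0.01731 m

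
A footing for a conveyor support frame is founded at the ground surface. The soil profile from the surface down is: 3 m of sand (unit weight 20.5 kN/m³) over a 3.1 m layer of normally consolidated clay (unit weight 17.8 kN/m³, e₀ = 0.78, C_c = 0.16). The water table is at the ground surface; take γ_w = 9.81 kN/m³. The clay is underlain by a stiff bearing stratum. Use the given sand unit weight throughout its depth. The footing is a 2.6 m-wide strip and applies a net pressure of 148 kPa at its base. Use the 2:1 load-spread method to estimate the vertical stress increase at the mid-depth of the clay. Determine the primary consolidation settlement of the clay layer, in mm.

Mid-depth of clay below the ground surface: z = 3 + 3.1/2 = 4.55 m.
Total vertical stress at mid-clay: σ_v = 20.5×3 + 17.8×1.55 = 89.09 kPa.
Pore pressure: u = 9.81×(4.55 − 0) = 44.636 kPa.
Initial effective stress: σ'_0 = σ_v − u = 89.09 − 44.636 = 44.454 kPa.
Stress increase at mid-clay by the 2:1 spreading method:
Δσ = qB/(B+z) = 148×2.6/(2.6+4.55) = 53.818 kPa
Final effective stress: σ'_f = σ'_0 + Δσ = 44.454 + 53.818 = 98.272 kPa.
Normally consolidated clay, so the full stress increment lies on the virgin compression line:
S_c = C_c·H/(1+e₀)·log₁₀(σ'_f/σ'_0) = 0.16×3.1/(1+0.78)×log₁₀(98.272/44.454)
    = 0.27865 × 0.34452 = 0.096 m

S_c ≈ 96 mm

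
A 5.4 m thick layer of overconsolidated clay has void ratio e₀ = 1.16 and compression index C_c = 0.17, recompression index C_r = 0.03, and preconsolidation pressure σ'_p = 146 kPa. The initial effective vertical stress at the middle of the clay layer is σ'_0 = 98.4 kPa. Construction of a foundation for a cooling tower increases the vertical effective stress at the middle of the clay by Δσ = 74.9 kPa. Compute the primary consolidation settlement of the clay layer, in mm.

S_c ≈ 44.5 mm

Final effective stress: σ'_f = 98.4 + 74.9 = 173.3 kPa.
σ'_f = 173.3 > σ'_p = 146 kPa, so the stress path crosses the preconsolidation pressure — recompression up to σ'_p, then virgin compression beyond:
S_c = H/(1+e₀)·[C_r·log₁₀(σ'_p/σ'_0) + C_c·log₁₀(σ'_f/σ'_p)]
    = 5.4/2.16 × [0.03×log₁₀(146/98.4) + 0.17×log₁₀(173.3/146)]
    = 2.5 × [0.0051407 + 0.012656] = 0.04449 m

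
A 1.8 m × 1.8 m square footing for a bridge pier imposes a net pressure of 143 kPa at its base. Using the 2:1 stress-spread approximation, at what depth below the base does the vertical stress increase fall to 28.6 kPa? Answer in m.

z ≈ 2.22 m

2:1 spreading — at depth z the loaded area has grown by z in each plan dimension:
qB²/(B+z)² = Δσ_z ⇒ z = B(√(q/Δσ_z) − 1) = 1.8×(√(143/28.6) − 1) = 2.225 m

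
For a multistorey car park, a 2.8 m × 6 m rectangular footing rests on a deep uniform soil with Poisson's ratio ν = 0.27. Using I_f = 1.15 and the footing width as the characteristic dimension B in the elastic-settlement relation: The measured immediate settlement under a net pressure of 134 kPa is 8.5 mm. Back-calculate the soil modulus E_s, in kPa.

E_s ≈ 47100 kPa

S_e = q·B·(1−ν²)/E_s · I_f  ⇒  E_s = q·B·(1−ν²)·I_f / S_e.
E_s = 134 × 2.8 × 0.9271 × 1.15 / 0.0085 = 47060 kPa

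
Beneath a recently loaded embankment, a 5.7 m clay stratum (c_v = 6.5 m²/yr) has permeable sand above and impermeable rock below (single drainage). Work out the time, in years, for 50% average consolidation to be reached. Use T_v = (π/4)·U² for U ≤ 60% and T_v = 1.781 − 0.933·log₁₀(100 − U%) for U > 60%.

t ≈ 0.981 years

Drainage path length: H_d = H = 5.7 m (single drainage).
U ≤ 60%: T_v = (π/4)·U² = (π/4)×0.5² = 0.19635.
t = T_v·H_d²/c_v = 0.19635×5.7²/6.5 = 0.9814 years.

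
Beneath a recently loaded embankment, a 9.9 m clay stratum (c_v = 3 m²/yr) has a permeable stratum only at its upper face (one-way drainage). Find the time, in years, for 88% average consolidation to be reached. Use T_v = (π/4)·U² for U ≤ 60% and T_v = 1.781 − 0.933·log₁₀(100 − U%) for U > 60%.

Drainage path length: H_d = H = 9.9 m (single drainage).
U > 60%: T_v = 1.781 − 0.933·log₁₀(100 − 88) = 0.77412.
t = T_v·H_d²/c_v = 0.77412×9.9²/3 = 25.29 years.

t ≈ 25.3 years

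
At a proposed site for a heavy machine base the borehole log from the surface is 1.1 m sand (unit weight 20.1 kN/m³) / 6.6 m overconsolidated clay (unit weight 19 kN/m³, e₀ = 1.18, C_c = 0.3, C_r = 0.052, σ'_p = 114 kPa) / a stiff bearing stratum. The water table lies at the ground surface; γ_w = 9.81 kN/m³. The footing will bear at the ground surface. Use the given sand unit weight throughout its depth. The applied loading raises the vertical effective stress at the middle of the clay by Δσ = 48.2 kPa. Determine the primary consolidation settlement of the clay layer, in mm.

S_c ≈ 52.6 mm

Mid-depth of clay below the ground surface: z = 1.1 + 6.6/2 = 4.4 m.
Total vertical stress at mid-clay: σ_v = 20.1×1.1 + 19×3.3 = 84.81 kPa.
Pore pressure: u = 9.81×(4.4 − 0) = 43.164 kPa.
Initial effective stress: σ'_0 = σ_v − u = 84.81 − 43.164 = 41.646 kPa.
Final effective stress: σ'_f = 41.646 + 48.2 = 89.846 kPa.
σ'_f = 89.846 ≤ σ'_p = 114 kPa, so the clay remains overconsolidated and only the recompression index applies:
S_c = C_r·H/(1+e₀)·log₁₀(σ'_f/σ'_0) = 0.052×6.6/2.18×log₁₀(89.846/41.646)
    = 0.15743 × 0.33393 = 0.05257 m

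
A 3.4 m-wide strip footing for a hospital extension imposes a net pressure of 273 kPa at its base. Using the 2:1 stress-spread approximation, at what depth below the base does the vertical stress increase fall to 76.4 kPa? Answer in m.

z ≈ 8.75 m

2:1 spreading — at depth z the loaded area has grown by z in each plan dimension:
qB/(B+z) = Δσ_z ⇒ z = qB/Δσ_z − B = 273×3.4/76.4 − 3.4 = 8.749 m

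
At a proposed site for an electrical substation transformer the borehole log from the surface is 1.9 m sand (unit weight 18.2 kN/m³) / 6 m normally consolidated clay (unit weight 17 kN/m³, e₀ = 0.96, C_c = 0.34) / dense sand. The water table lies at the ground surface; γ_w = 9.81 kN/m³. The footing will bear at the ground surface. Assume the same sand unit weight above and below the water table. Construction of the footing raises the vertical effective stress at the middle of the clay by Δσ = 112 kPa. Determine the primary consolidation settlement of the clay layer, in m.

Mid-depth of clay below the ground surface: z = 1.9 + 6/2 = 4.9 m.
Total vertical stress at mid-clay: σ_v = 18.2×1.9 + 17×3 = 85.58 kPa.
Pore pressure: u = 9.81×(4.9 − 0) = 48.069 kPa.
Initial effective stress: σ'_0 = σ_v − u = 85.58 − 48.069 = 37.511 kPa.
Final effective stress: σ'_f = σ'_0 + Δσ = 37.511 + 112 = 149.51 kPa.
Normally consolidated clay, so the full stress increment lies on the virgin compression line:
S_c = C_c·H/(1+e₀)·log₁₀(σ'_f/σ'_0) = 0.34×6/(1+0.96)×log₁₀(149.51/37.511)
    = 1.0408 × 0.60051 = 0.625 m

S_c ≈ 0.625 m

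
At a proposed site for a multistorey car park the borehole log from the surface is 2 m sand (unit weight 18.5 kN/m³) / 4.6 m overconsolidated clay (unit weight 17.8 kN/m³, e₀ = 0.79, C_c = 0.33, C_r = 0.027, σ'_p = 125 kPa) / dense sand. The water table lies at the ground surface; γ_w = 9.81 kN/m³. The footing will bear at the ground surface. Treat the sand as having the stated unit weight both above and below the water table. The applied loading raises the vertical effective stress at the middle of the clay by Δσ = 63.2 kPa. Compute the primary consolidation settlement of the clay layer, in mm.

S_c ≈ 30.7 mm

Mid-depth of clay below the ground surface: z = 2 + 4.6/2 = 4.3 m.
Total vertical stress at mid-clay: σ_v = 18.5×2 + 17.8×2.3 = 77.94 kPa.
Pore pressure: u = 9.81×(4.3 − 0) = 42.183 kPa.
Initial effective stress: σ'_0 = σ_v − u = 77.94 − 42.183 = 35.757 kPa.
Final effective stress: σ'_f = 35.757 + 63.2 = 98.957 kPa.
σ'_f = 98.957 ≤ σ'_p = 125 kPa, so the clay remains overconsolidated and only the recompression index applies:
S_c = C_r·H/(1+e₀)·log₁₀(σ'_f/σ'_0) = 0.027×4.6/1.79×log₁₀(98.957/35.757)
    = 0.069385 × 0.44209 = 0.03067 m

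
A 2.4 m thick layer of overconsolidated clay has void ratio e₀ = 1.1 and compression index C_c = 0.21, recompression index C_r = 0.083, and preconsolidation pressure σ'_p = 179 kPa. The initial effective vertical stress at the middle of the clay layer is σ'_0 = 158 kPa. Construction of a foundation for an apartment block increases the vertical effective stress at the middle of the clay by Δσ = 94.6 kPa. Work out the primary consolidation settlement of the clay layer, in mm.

Final effective stress: σ'_f = 158 + 94.6 = 252.6 kPa.
σ'_f = 252.6 > σ'_p = 179 kPa, so the stress path crosses the preconsolidation pressure — recompression up to σ'_p, then virgin compression beyond:
S_c = H/(1+e₀)·[C_r·log₁₀(σ'_p/σ'_0) + C_c·log₁₀(σ'_f/σ'_p)]
    = 2.4/2.1 × [0.083×log₁₀(179/158) + 0.21×log₁₀(252.6/179)]
    = 1.1429 × [0.0044983 + 0.031412] = 0.04104 m

S_c ≈ 41 mm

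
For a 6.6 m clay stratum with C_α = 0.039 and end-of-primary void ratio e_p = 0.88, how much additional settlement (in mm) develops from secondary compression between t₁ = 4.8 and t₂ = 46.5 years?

S_s ≈ 135 mm

Secondary compression: S_s = C_α·H/(1+e_p)·log₁₀(t₂/t₁)
S_s = 0.039×6.6/(1+0.88)×log₁₀(46.5/4.8)
    = 0.1369 × 0.9862 = 0.135 m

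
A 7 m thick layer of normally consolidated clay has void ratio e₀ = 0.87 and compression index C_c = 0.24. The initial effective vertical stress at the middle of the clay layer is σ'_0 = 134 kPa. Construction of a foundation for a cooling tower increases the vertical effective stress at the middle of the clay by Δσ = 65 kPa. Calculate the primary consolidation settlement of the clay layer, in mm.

S_c ≈ 154 mm

Final effective stress: σ'_f = σ'_0 + Δσ = 134 + 65 = 199 kPa.
Normally consolidated clay, so the full stress increment lies on the virgin compression line:
S_c = C_c·H/(1+e₀)·log₁₀(σ'_f/σ'_0) = 0.24×7/(1+0.87)×log₁₀(199/134)
    = 0.8984 × 0.17175 = 0.1543 m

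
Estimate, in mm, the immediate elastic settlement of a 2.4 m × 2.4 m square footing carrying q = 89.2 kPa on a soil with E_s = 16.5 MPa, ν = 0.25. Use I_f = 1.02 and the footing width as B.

S_e ≈ 12.4 mm

Immediate (elastic) settlement: S_e = q·B·(1−ν²)/E_s · I_f.
E_s = 16.5 MPa = 16500 kPa.
S_e = 89.2 × 2.4 × (1 − 0.25²) / 16500 × 1.02
    = 89.2 × 2.4 × 0.9375 / 16500 × 1.02
    = 0.01241 m = 12.41 mm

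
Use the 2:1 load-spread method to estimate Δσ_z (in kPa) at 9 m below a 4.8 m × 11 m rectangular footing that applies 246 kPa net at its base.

By the 2:1 method the load spreads at 1 horizontal : 2 vertical, so at depth z the loaded area has grown by z in each plan dimension:
Δσ = qBL/((B+z)(L+z)) = 246×4.8×11/((4.8+9)(11+9)) = 47.061 kPa

Δσ_z ≈ 47.1 kPa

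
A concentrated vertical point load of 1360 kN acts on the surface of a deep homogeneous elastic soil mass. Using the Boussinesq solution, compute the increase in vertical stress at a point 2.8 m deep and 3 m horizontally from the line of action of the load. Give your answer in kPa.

Δσ_z ≈ 12.2 kPa

Boussinesq vertical stress below a point load on an elastic half-space:
Δσ_z = 3P/(2πz²) · [1 + (r/z)²]^(−5/2)
r/z = 3/2.8 = 1.0714; [1+(r/z)²]^(−5/2) = 0.14789.
Δσ_z = 3×1360/(2π×2.8²) × 0.14789 = 82.826 × 0.14789 = 12.25 kPa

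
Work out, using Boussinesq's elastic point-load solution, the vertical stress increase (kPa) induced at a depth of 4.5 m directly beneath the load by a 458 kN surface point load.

Boussinesq vertical stress below a point load on an elastic half-space:
Δσ_z = 3P/(2πz²) · [1 + (r/z)²]^(−5/2)
r/z = 0/4.5 = 0; [1+(r/z)²]^(−5/2) = 1.
Δσ_z = 3×458/(2π×4.5²) × 1 = 10.799 × 1 = 10.8 kPa

Δσ_z ≈ 10.8 kPa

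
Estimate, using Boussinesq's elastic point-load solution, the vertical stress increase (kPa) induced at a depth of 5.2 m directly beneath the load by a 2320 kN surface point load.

Δσ_z ≈ 41 kPa

Boussinesq vertical stress below a point load on an elastic half-space:
Δσ_z = 3P/(2πz²) · [1 + (r/z)²]^(−5/2)
r/z = 0/5.2 = 0; [1+(r/z)²]^(−5/2) = 1.
Δσ_z = 3×2320/(2π×5.2²) × 1 = 40.966 × 1 = 40.97 kPa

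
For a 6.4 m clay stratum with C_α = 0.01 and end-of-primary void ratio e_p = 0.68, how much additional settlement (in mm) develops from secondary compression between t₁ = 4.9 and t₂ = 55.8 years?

S_s ≈ 40.2 mm

Secondary compression: S_s = C_α·H/(1+e_p)·log₁₀(t₂/t₁)
S_s = 0.01×6.4/(1+0.68)×log₁₀(55.8/4.9)
    = 0.0381 × 1.056 = 0.04025 m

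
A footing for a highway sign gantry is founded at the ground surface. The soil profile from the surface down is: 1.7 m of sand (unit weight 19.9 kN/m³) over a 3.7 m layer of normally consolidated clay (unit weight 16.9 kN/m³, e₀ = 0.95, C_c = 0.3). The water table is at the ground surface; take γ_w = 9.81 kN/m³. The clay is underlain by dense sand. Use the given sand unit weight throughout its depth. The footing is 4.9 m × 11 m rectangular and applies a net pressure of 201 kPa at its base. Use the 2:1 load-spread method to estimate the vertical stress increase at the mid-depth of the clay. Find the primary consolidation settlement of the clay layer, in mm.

Mid-depth of clay below the ground surface: z = 1.7 + 3.7/2 = 3.55 m.
Total vertical stress at mid-clay: σ_v = 19.9×1.7 + 16.9×1.85 = 65.095 kPa.
Pore pressure: u = 9.81×(3.55 − 0) = 34.825 kPa.
Initial effective stress: σ'_0 = σ_v − u = 65.095 − 34.825 = 30.27 kPa.
Stress increase at mid-clay by the 2:1 spreading method:
Δσ = qBL/((B+z)(L+z)) = 201×4.9×11/((4.9+3.55)(11+3.55)) = 88.118 kPa
Final effective stress: σ'_f = σ'_0 + Δσ = 30.27 + 88.118 = 118.39 kPa.
Normally consolidated clay, so the full stress increment lies on the virgin compression line:
S_c = C_c·H/(1+e₀)·log₁₀(σ'_f/σ'_0) = 0.3×3.7/(1+0.95)×log₁₀(118.39/30.27)
    = 0.56923 × 0.5923 = 0.3372 m

S_c ≈ 337 mm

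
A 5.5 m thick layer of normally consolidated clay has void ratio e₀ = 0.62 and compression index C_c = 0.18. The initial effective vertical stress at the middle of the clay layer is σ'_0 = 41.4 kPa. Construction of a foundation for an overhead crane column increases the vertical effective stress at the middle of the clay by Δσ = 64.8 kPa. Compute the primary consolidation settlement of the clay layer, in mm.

Final effective stress: σ'_f = σ'_0 + Δσ = 41.4 + 64.8 = 106.2 kPa.
Normally consolidated clay, so the full stress increment lies on the virgin compression line:
S_c = C_c·H/(1+e₀)·log₁₀(σ'_f/σ'_0) = 0.18×5.5/(1+0.62)×log₁₀(106.2/41.4)
    = 0.61111 × 0.40912 = 0.25 m

S_c ≈ 250 mm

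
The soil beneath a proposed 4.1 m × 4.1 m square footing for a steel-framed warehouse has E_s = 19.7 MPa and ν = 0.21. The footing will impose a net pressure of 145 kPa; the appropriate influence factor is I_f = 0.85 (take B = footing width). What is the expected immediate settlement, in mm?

S_e ≈ 24.5 mm

Immediate (elastic) settlement: S_e = q·B·(1−ν²)/E_s · I_f.
E_s = 19.7 MPa = 19700 kPa.
S_e = 145 × 4.1 × (1 − 0.21²) / 19700 × 0.85
    = 145 × 4.1 × 0.9559 / 19700 × 0.85
    = 0.02452 m = 24.52 mm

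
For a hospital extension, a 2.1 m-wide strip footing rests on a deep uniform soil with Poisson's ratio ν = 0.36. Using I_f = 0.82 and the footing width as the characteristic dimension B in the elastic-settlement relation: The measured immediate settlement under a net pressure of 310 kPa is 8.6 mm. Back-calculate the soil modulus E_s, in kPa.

E_s ≈ 54000 kPa

S_e = q·B·(1−ν²)/E_s · I_f  ⇒  E_s = q·B·(1−ν²)·I_f / S_e.
E_s = 310 × 2.1 × 0.8704 × 0.82 / 0.0086 = 54030 kPa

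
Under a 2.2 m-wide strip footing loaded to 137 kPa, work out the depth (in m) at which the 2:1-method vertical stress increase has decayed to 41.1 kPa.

z ≈ 5.13 m

2:1 spreading — at depth z the loaded area has grown by z in each plan dimension:
qB/(B+z) = Δσ_z ⇒ z = qB/Δσ_z − B = 137×2.2/41.1 − 2.2 = 5.133 m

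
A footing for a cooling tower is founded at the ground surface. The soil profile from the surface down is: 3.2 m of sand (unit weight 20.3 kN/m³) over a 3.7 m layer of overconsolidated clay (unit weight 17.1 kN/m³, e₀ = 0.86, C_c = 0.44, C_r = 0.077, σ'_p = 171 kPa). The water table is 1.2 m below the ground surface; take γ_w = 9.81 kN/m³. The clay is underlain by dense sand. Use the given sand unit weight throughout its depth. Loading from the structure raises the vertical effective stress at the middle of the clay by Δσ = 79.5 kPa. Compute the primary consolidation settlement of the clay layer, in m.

S_c ≈ 0.0569 m

Mid-depth of clay below the ground surface: z = 3.2 + 3.7/2 = 5.05 m.
Total vertical stress at mid-clay: σ_v = 20.3×3.2 + 17.1×1.85 = 96.595 kPa.
Pore pressure: u = 9.81×(5.05 − 1.2) = 37.769 kPa.
Initial effective stress: σ'_0 = σ_v − u = 96.595 − 37.769 = 58.826 kPa.
Final effective stress: σ'_f = 58.826 + 79.5 = 138.33 kPa.
σ'_f = 138.33 ≤ σ'_p = 171 kPa, so the clay remains overconsolidated and only the recompression index applies:
S_c = C_r·H/(1+e₀)·log₁₀(σ'_f/σ'_0) = 0.077×3.7/1.86×log₁₀(138.33/58.826)
    = 0.15317 × 0.37135 = 0.05688 m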